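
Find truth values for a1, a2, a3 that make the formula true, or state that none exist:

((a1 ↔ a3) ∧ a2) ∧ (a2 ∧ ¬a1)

a1 = False; a2 = True; a3 = False

  (a1 ↔ a3) ∧ a2 = True
    a1 ↔ a3 = True
  a2 ∧ ¬a1 = True
    ¬a1 = True
Both conjuncts True, so the formula holds.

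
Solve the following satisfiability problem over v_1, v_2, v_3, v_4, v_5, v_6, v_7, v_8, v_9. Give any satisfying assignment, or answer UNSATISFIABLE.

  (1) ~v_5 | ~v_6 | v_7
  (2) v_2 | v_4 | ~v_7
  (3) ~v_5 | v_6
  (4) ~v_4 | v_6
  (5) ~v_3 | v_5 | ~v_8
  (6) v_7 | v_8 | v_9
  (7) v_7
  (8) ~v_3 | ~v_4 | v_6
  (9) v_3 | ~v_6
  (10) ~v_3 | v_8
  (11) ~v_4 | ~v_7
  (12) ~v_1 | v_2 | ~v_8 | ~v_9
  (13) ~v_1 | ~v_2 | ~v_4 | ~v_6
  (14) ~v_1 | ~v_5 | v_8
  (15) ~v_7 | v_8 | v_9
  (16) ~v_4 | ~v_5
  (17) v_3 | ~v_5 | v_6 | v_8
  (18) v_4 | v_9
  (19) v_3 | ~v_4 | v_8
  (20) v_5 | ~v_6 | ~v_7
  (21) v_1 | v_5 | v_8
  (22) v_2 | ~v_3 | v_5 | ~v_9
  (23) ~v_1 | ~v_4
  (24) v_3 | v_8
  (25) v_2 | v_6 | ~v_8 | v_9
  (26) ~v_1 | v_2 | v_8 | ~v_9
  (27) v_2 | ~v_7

Unit clause (v_7) forces v_7 = True.
In (~v_4 | ~v_7) only ~v_4 is left, so v_4 = False.
In (v_4 | v_9) only v_9 is left, so v_9 = True.
In (v_2 | ~v_7) only v_2 is left, so v_2 = True.
Set v_1 = True.
Set v_3 = False.
  then (v_3 | ~v_6) forces v_6 = False.
  then (v_3 | v_8) forces v_8 = True.
  then (~v_5 | v_6) forces v_5 = False.
All clauses satisfied.

v_1: True, v_2: True, v_3: False, v_4: False, v_5: False, v_6: False, v_7: True, v_8: True, v_9: True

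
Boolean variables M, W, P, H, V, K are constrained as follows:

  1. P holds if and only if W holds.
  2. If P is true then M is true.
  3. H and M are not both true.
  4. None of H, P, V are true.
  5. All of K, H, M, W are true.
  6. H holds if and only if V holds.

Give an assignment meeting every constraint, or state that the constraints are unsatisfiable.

Unsatisfiable — no assignment works.

Case H = True:
  Constraint (4) is violated (H=T) — contradiction.
Case H = False:
  Constraint (5) is violated (H=F) — contradiction.
Both cases fail — unsatisfiable.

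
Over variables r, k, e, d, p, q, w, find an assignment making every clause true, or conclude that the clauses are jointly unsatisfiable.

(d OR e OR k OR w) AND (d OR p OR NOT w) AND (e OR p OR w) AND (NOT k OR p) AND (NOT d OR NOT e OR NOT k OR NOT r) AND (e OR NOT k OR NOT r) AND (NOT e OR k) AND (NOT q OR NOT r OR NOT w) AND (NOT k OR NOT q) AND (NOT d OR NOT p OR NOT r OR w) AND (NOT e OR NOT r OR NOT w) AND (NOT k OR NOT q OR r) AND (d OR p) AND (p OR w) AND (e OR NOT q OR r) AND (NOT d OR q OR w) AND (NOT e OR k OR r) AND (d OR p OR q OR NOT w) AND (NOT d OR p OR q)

r: False; k: True; e: False; d: False; p: True; q: False; w: True

Set r = False.
Set k = True.
  then (NOT k OR p) forces p = True.
  then (NOT k OR NOT q) forces q = False.
Set e = False.
Set d = False.
Set w = True.
All clauses satisfied.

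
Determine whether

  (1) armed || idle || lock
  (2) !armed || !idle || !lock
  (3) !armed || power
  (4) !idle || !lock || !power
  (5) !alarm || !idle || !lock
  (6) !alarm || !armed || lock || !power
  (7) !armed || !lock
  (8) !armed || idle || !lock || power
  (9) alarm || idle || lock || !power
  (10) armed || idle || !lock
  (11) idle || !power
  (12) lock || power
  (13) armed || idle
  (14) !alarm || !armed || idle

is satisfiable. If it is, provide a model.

Set alarm = False.
Set power = False.
  then (!armed || power) forces armed = False.
  then (lock || power) forces lock = True.
  then (armed || idle) forces idle = True.
All clauses satisfied.

alarm = False; power = False; armed = False; lock = True; idle = True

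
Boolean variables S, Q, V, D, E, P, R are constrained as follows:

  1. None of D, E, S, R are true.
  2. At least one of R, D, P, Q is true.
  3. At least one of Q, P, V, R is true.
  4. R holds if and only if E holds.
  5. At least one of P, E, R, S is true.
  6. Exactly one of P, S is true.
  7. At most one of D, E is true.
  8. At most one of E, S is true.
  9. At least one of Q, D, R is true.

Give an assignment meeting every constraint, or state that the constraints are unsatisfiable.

S: False, Q: True, V: True, D: False, E: False, P: True, R: False

  (1) {D, E, S, R}: 0 true — none ✓
  (2) {R, D, P, Q}: 2 true — at least one ✓
  (3) {Q, P, V, R}: 3 true — at least one ✓
  (4) R=F, E=F — same ✓
  (5) {P, E, R, S}: 1 true — at least one ✓
  (6) {P, S}: 1 true — exactly one ✓
  (7) {D, E}: 0 true — at most one ✓
  (8) {E, S}: 0 true — at most one ✓
  (9) {Q, D, R}: 1 true — at least one ✓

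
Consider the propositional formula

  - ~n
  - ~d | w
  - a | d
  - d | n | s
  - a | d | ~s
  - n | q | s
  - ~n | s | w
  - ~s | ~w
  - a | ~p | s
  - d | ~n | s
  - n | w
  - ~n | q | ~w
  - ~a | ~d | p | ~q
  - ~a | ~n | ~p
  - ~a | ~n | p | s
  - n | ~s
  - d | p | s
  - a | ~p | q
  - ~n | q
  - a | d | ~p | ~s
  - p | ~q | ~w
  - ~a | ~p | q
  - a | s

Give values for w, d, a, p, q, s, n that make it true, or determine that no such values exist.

w = True; d = True; a = True; p = True; q = True; s = False; n = False

Unit clause (~n) forces n = False.
In (n | w) only w is left, so w = True.
In (n | ~s) only ~s is left, so s = False.
In (a | s) only a is left, so a = True.
In (d | n | s) only d is left, so d = True.
In (n | q | s) only q is left, so q = True.
In (~a | ~d | p | ~q) only p is left, so p = True.
All clauses satisfied.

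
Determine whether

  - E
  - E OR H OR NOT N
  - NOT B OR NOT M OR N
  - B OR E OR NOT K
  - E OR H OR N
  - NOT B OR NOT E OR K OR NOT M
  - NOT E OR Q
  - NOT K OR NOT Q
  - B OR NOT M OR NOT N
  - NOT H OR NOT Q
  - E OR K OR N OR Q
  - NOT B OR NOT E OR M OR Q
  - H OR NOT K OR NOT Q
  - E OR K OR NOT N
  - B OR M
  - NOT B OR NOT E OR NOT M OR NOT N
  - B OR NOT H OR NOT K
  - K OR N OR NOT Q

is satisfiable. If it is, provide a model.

B = True, N = True, H = False, K = False, M = False, E = True, Q = True

Unit clause (E) forces E = True.
In (NOT E OR Q) only Q is left, so Q = True.
In (NOT K OR NOT Q) only NOT K is left, so K = False.
In (NOT H OR NOT Q) only NOT H is left, so H = False.
In (K OR N OR NOT Q) only N is left, so N = True.
Try B = False:
  (B OR NOT M OR NOT N) forces M = False.
  clause (B OR M) is falsified — backtrack.
So B = True.
  then (NOT B OR NOT E OR K OR NOT M) forces M = False.
All clauses satisfied.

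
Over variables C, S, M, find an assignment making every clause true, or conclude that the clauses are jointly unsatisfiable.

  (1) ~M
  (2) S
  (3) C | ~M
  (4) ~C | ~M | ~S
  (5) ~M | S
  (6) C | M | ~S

C: True; S: True; M: False

Unit clause (~M) forces M = False.
Unit clause (S) forces S = True.
In (C | M | ~S) only C is left, so C = True.
Check each clause:
  (~M): ~M holds.
  (S): S holds.
  (C | ~M): C holds.
  (~C | ~M | ~S): ~M holds.
  (~M | S): ~M holds.
  (C | M | ~S): C holds.
All clauses satisfied.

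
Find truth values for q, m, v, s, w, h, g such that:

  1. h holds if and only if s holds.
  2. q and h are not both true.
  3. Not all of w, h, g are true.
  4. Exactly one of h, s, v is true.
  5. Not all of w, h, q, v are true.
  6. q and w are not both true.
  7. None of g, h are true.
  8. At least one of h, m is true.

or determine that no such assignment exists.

q=T, m=T, v=T, s=F, w=F, h=F, g=F

  (1) h=F, s=F — same ✓
  (2) q=T, h=F — not both ✓
  (3) {w, h, g}: 0/3 true — not all ✓
  (4) {h, s, v}: 1 true — exactly one ✓
  (5) {w, h, q, v}: 2/4 true — not all ✓
  (6) q=T, w=F — not both ✓
  (7) {g, h}: 0 true — none ✓
  (8) {h, m}: 1 true — at least one ✓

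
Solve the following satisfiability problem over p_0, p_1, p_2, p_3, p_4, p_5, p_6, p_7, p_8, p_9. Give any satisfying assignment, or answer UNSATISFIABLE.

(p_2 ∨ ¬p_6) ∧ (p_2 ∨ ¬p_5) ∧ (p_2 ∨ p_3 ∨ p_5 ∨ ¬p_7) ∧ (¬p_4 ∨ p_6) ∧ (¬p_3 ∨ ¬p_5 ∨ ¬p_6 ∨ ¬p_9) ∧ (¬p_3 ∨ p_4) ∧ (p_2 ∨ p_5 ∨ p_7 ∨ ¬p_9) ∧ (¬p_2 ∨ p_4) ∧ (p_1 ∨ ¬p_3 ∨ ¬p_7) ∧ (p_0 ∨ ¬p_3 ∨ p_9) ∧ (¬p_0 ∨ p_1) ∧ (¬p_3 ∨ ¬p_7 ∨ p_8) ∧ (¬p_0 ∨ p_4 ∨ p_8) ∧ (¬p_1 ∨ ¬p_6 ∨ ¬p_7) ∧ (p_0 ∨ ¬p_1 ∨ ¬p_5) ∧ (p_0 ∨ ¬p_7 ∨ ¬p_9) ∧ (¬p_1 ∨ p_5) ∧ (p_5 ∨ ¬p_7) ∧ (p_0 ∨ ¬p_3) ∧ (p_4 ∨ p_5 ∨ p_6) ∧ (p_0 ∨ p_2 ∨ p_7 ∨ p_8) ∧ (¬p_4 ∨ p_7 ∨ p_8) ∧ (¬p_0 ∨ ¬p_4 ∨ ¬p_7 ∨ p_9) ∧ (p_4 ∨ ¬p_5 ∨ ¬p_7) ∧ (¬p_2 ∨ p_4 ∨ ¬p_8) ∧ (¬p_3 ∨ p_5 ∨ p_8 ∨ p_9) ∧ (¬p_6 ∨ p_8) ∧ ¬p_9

p_0=T; p_1=T; p_2=T; p_3=T; p_4=T; p_5=T; p_6=T; p_7=F; p_8=T; p_9=F

Unit clause (¬p_9) forces p_9 = False.
Set p_0 = True.
  then (¬p_0 ∨ p_1) forces p_1 = True.
  then (¬p_1 ∨ p_5) forces p_5 = True.
  then (p_2 ∨ ¬p_5) forces p_2 = True.
  then (¬p_2 ∨ p_4) forces p_4 = True.
  then (¬p_0 ∨ ¬p_4 ∨ ¬p_7 ∨ p_9) forces p_7 = False.
  then (¬p_4 ∨ p_6) forces p_6 = True.
  then (¬p_4 ∨ p_7 ∨ p_8) forces p_8 = True.
Set p_3 = True.
All clauses satisfied.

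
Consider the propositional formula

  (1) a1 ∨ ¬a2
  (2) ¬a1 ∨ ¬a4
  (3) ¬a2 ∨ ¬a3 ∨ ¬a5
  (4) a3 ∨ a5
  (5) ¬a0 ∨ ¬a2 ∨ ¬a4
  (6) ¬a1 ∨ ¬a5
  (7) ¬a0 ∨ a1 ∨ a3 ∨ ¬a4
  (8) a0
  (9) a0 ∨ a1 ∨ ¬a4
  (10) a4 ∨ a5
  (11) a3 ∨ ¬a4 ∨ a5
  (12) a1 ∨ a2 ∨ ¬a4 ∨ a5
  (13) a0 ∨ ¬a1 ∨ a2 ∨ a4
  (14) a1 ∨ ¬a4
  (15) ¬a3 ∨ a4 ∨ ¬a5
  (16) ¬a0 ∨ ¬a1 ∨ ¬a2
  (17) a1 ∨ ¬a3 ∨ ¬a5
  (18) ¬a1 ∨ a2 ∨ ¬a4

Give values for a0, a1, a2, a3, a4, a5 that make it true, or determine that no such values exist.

Unit clause (a0) forces a0 = True.
Try a1 = True:
  (¬a1 ∨ ¬a4) forces a4 = False.
  (¬a1 ∨ ¬a5) forces a5 = False.
  clause (a4 ∨ a5) is falsified — backtrack.
So a1 = False.
  then (a1 ∨ ¬a2) forces a2 = False.
  then (a1 ∨ ¬a4) forces a4 = False.
  then (a4 ∨ a5) forces a5 = True.
  then (¬a3 ∨ a4 ∨ ¬a5) forces a3 = False.
All clauses satisfied.

a0 = True, a1 = False, a2 = False, a3 = False, a4 = False, a5 = True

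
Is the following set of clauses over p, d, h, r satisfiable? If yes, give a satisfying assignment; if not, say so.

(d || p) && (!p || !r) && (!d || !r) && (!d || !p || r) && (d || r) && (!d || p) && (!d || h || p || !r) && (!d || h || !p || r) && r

UNSATISFIABLE

Case p = True:
  (!p || !r) forces r = False.
  Clause (r) is falsified — contradiction.
Case p = False:
  (d || p) forces d = True.
  Clause (!d || p) is falsified — contradiction.
Both cases fail, so the formula is unsatisfiable.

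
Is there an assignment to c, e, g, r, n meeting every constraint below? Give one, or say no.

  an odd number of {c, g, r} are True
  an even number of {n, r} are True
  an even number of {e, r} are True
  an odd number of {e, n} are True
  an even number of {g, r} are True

Adding constraints 2, 3, 4 mod 2: every variable appears an even number of times on the left, so the left side is 0.
But the right sides sum to 1 (mod 2). 0 ≠ 1 — the system is inconsistent.

No satisfying assignment exists.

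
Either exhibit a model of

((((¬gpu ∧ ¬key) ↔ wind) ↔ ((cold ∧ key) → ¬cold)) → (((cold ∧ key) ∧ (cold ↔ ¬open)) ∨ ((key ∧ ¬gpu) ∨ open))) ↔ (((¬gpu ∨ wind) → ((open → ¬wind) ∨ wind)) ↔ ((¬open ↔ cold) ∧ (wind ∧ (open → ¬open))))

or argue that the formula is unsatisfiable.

wind: True; gpu: False; open: False; key: True; cold: True

  ((((¬gpu ∧ ¬key) ↔ wind) ↔ ((cold ∧ key) → ¬cold)) → (((cold ∧ key) ∧ (cold ↔ ¬open)) ∨ ((key ∧ ¬gpu) ∨ open))) ↔ (((¬gpu ∨ wind) → ((open → ¬wind) ∨ wind)) ↔ ((¬open ↔ cold) ∧ (wind ∧ (open → ¬open)))) = True
    (((¬gpu ∧ ¬key) ↔ wind) ↔ ((cold ∧ key) → ¬cold)) → (((cold ∧ key) ∧ (cold ↔ ¬open)) ∨ ((key ∧ ¬gpu) ∨ open)) = True
      ((¬gpu ∧ ¬key) ↔ wind) ↔ ((cold ∧ key) → ¬cold) = True
        (¬gpu ∧ ¬key) ↔ wind = False
          ¬gpu ∧ ¬key = False
            ¬gpu = True
            ¬key = False
        (cold ∧ key) → ¬cold = False
          cold ∧ key = True
          ¬cold = False
      ((cold ∧ key) ∧ (cold ↔ ¬open)) ∨ ((key ∧ ¬gpu) ∨ open) = True
        (cold ∧ key) ∧ (cold ↔ ¬open) = True
          cold ∧ key = True
          cold ↔ ¬open = True
            ¬open = True
        (key ∧ ¬gpu) ∨ open = True
          key ∧ ¬gpu = True
            ¬gpu = True
    ((¬gpu ∨ wind) → ((open → ¬wind) ∨ wind)) ↔ ((¬open ↔ cold) ∧ (wind ∧ (open → ¬open))) = True
      (¬gpu ∨ wind) → ((open → ¬wind) ∨ wind) = True
        ¬gpu ∨ wind = True
          ¬gpu = True
        (open → ¬wind) ∨ wind = True
          open → ¬wind = True
            ¬wind = False
      (¬open ↔ cold) ∧ (wind ∧ (open → ¬open)) = True
        ¬open ↔ cold = True
          ¬open = True
        wind ∧ (open → ¬open) = True
          open → ¬open = True
            ¬open = True
The formula evaluates to True.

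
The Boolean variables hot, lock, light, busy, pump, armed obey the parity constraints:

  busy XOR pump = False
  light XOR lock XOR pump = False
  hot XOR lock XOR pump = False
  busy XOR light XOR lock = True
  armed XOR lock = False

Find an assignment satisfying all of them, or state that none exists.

The formula is unsatisfiable.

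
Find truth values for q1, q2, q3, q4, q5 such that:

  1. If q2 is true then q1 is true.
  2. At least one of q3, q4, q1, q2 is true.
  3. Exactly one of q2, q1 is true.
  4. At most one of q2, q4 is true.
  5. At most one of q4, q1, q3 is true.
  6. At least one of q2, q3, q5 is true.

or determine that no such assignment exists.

q1: True, q2: False, q3: False, q4: False, q5: True

  (1) q2=F ⇒ q1: vacuous ✓
  (2) {q3, q4, q1, q2}: 1 true — at least one ✓
  (3) {q2, q1}: 1 true — exactly one ✓
  (4) {q2, q4}: 0 true — at most one ✓
  (5) {q4, q1, q3}: 1 true — at most one ✓
  (6) {q2, q3, q5}: 1 true — at least one ✓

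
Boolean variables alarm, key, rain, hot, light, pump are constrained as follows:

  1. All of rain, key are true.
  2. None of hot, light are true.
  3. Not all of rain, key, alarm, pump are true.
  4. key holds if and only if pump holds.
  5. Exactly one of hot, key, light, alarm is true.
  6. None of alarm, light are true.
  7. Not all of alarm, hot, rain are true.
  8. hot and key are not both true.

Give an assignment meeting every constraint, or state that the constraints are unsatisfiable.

alarm = False, key = True, rain = True, hot = False, light = False, pump = True

  (1) {rain, key}: all 2 true ✓
  (2) {hot, light}: 0 true — none ✓
  (3) {rain, key, alarm, pump}: 3/4 true — not all ✓
  (4) key=T, pump=T — same ✓
  (5) {hot, key, light, alarm}: 1 true — exactly one ✓
  (6) {alarm, light}: 0 true — none ✓
  (7) {alarm, hot, rain}: 1/3 true — not all ✓
  (8) hot=F, key=T — not both ✓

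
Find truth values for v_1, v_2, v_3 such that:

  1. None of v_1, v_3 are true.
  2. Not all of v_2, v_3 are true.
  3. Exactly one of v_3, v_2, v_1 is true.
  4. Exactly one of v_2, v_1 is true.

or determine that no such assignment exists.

v_1 = False, v_2 = True, v_3 = False

  (1) {v_1, v_3}: 0 true — none ✓
  (2) {v_2, v_3}: 1/2 true — not all ✓
  (3) {v_3, v_2, v_1}: 1 true — exactly one ✓
  (4) {v_2, v_1}: 1 true — exactly one ✓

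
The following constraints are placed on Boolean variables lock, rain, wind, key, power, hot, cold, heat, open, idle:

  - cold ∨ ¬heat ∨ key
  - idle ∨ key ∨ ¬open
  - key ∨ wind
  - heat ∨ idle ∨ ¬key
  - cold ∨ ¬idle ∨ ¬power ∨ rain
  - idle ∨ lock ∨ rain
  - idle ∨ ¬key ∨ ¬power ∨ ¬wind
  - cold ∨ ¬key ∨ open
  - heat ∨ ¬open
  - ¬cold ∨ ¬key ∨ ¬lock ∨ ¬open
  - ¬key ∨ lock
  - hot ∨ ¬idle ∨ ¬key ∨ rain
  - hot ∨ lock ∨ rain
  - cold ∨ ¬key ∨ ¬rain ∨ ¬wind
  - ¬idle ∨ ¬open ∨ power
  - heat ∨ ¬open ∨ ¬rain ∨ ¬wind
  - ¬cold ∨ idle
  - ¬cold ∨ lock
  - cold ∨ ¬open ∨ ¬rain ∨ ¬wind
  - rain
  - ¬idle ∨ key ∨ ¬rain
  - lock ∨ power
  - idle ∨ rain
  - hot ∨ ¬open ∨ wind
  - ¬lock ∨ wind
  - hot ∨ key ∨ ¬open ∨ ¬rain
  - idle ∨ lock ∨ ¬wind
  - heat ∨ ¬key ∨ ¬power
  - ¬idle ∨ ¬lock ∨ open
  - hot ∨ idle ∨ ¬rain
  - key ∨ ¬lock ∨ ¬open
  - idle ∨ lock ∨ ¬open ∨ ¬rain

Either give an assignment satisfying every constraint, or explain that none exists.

lock = True; rain = True; wind = True; key = False; power = False; hot = True; cold = False; heat = False; open = False; idle = False

Unit clause (rain) forces rain = True.
Set lock = True.
  then (¬lock ∨ wind) forces wind = True.
Try key = True:
  (cold ∨ ¬key ∨ ¬rain ∨ ¬wind) forces cold = True.
  (¬cold ∨ ¬key ∨ ¬lock ∨ ¬open) forces open = False.
  (¬cold ∨ idle) forces idle = True.
  clause (¬idle ∨ ¬lock ∨ open) is falsified — backtrack.
So key = False.
  then (¬idle ∨ key ∨ ¬rain) forces idle = False.
  then (hot ∨ idle ∨ ¬rain) forces hot = True.
  then (key ∨ ¬lock ∨ ¬open) forces open = False.
  then (¬cold ∨ idle) forces cold = False.
  then (cold ∨ ¬heat ∨ key) forces heat = False.
Set power = False.
All clauses satisfied.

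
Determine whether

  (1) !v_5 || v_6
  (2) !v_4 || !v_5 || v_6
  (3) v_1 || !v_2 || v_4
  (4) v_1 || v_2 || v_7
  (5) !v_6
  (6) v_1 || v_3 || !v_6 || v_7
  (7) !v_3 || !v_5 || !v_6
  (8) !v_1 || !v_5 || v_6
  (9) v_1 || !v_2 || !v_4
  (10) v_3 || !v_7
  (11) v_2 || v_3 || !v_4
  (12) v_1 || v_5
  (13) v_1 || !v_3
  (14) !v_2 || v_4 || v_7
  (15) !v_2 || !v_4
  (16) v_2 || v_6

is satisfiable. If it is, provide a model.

v_1 = True; v_2 = True; v_3 = True; v_4 = False; v_5 = False; v_6 = False; v_7 = True

Unit clause (!v_6) forces v_6 = False.
In (v_2 || v_6) only v_2 is left, so v_2 = True.
In (!v_5 || v_6) only !v_5 is left, so v_5 = False.
In (v_1 || v_5) only v_1 is left, so v_1 = True.
In (!v_2 || !v_4) only !v_4 is left, so v_4 = False.
In (!v_2 || v_4 || v_7) only v_7 is left, so v_7 = True.
In (v_3 || !v_7) only v_3 is left, so v_3 = True.
All clauses satisfied.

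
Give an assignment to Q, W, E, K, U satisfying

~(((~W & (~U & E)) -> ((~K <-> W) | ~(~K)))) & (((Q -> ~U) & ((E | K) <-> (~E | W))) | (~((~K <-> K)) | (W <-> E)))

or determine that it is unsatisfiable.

Q = False, W = False, E = True, K = False, U = False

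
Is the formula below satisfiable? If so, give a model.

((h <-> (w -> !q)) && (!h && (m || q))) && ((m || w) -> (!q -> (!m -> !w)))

m = False; w = True; h = False; q = True

  (h <-> (w -> !q)) && (!h && (m || q)) = True
    h <-> (w -> !q) = True
      w -> !q = False
        !q = False
    !h && (m || q) = True
      !h = True
      m || q = True
  (m || w) -> (!q -> (!m -> !w)) = True
    m || w = True
    !q -> (!m -> !w) = True
      !q = False
      !m -> !w = False
        !m = True
        !w = False
Both conjuncts True, so the formula holds.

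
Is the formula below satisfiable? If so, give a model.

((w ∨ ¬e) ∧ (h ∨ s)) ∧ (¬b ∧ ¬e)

w = True, h = True, e = False, s = True, b = False

  (w ∨ ¬e) ∧ (h ∨ s) = True
    w ∨ ¬e = True
      ¬e = True
    h ∨ s = True
  ¬b ∧ ¬e = True
    ¬b = True
    ¬e = True
Both conjuncts True, so the formula holds.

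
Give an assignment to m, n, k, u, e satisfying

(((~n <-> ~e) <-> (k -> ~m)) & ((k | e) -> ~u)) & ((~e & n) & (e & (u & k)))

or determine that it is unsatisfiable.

The formula is unsatisfiable.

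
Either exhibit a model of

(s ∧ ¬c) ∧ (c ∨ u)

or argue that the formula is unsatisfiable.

s = True, c = False, u = True

  s ∧ ¬c = True
    ¬c = True
  c ∨ u = True
Both conjuncts True, so the formula holds.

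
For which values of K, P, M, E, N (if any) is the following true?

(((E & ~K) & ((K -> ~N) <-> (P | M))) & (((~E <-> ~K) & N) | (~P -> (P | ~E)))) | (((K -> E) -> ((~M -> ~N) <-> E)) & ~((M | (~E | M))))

K=F; P=T; M=T; E=T; N=T

  (((E & ~K) & ((K -> ~N) <-> (P | M))) & (((~E <-> ~K) & N) | (~P -> (P | ~E)))) | (((K -> E) -> ((~M -> ~N) <-> E)) & ~((M | (~E | M)))) = True
    ((E & ~K) & ((K -> ~N) <-> (P | M))) & (((~E <-> ~K) & N) | (~P -> (P | ~E))) = True
      (E & ~K) & ((K -> ~N) <-> (P | M)) = True
        E & ~K = True
          ~K = True
        (K -> ~N) <-> (P | M) = True
          K -> ~N = True
            ~N = False
          P | M = True
      ((~E <-> ~K) & N) | (~P -> (P | ~E)) = True
        (~E <-> ~K) & N = False
          ~E <-> ~K = False
            ~E = False
            ~K = True
        ~P -> (P | ~E) = True
          ~P = False
          P | ~E = True
            ~E = False
    ((K -> E) -> ((~M -> ~N) <-> E)) & ~((M | (~E | M))) = False
      (K -> E) -> ((~M -> ~N) <-> E) = True
        K -> E = True
        (~M -> ~N) <-> E = True
          ~M -> ~N = True
            ~M = False
            ~N = False
      ~((M | (~E | M))) = False
        M | (~E | M) = True
          ~E | M = True
            ~E = False
The formula evaluates to True.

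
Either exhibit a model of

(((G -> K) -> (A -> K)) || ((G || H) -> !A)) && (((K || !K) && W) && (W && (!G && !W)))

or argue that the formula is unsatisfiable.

Case W = True: the conjunct !W is False.
Case W = False: the conjunct W is False.
Both cases fail — unsatisfiable.

Unsatisfiable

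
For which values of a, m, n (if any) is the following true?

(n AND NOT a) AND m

a = False, m = True, n = True

  n AND NOT a = True
    NOT a = True
Both conjuncts True, so the formula holds.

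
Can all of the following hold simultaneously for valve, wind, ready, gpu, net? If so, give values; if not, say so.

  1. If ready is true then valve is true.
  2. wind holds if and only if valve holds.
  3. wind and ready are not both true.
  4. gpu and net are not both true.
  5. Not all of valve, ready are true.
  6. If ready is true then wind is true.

valve = True, wind = True, ready = False, gpu = True, net = False

  (1) ready=F ⇒ valve: vacuous ✓
  (2) wind=T, valve=T — same ✓
  (3) wind=T, ready=F — not both ✓
  (4) gpu=T, net=F — not both ✓
  (5) {valve, ready}: 1/2 true — not all ✓
  (6) ready=F ⇒ wind: vacuous ✓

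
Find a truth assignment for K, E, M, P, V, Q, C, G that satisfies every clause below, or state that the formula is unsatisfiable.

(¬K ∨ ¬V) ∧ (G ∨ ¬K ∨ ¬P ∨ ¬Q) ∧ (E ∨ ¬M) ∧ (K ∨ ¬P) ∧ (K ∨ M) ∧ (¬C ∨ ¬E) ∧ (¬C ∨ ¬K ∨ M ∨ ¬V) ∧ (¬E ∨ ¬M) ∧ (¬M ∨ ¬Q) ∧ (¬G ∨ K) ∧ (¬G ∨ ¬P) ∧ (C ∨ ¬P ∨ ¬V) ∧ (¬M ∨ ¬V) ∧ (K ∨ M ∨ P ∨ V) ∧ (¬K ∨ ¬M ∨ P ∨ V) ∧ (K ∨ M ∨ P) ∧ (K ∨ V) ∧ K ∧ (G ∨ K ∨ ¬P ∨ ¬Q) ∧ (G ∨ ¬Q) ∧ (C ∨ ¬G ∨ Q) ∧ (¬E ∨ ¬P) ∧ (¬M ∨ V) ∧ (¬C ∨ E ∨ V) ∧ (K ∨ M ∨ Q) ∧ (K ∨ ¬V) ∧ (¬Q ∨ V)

K=T, E=F, M=F, P=T, V=F, Q=F, C=F, G=F

Unit clause (K) forces K = True.
In (¬K ∨ ¬V) only ¬V is left, so V = False.
In (¬M ∨ V) only ¬M is left, so M = False.
In (¬Q ∨ V) only ¬Q is left, so Q = False.
Set E = False.
  then (¬C ∨ E ∨ V) forces C = False.
  then (C ∨ ¬G ∨ Q) forces G = False.
Set P = True.
All clauses satisfied.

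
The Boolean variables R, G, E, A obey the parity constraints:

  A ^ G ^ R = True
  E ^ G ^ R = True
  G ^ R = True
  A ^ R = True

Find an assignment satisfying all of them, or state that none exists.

R=T, G=F, E=F, A=F

A ^ G ^ R = F ^ F ^ T = True ✓
E ^ G ^ R = F ^ F ^ T = True ✓
G ^ R = F ^ T = True ✓
A ^ R = F ^ T = True ✓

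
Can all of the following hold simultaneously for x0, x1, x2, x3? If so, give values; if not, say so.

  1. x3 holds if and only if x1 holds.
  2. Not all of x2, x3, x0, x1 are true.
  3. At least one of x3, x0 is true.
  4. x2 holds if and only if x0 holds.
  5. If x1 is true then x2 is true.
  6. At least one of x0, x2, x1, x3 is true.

x0=T; x1=F; x2=T; x3=F

  (1) x3=F, x1=F — same ✓
  (2) {x2, x3, x0, x1}: 2/4 true — not all ✓
  (3) {x3, x0}: 1 true — at least one ✓
  (4) x2=T, x0=T — same ✓
  (5) x1=F ⇒ x2: vacuous ✓
  (6) {x0, x2, x1, x3}: 2 true — at least one ✓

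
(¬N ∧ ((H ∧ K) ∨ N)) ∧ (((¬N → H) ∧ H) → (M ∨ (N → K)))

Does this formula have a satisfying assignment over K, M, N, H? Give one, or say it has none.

K=T, M=T, N=F, H=T

  ¬N ∧ ((H ∧ K) ∨ N) = True
    ¬N = True
    (H ∧ K) ∨ N = True
      H ∧ K = True
  ((¬N → H) ∧ H) → (M ∨ (N → K)) = True
    (¬N → H) ∧ H = True
      ¬N → H = True
        ¬N = True
    M ∨ (N → K) = True
      N → K = True
Both conjuncts True, so the formula holds.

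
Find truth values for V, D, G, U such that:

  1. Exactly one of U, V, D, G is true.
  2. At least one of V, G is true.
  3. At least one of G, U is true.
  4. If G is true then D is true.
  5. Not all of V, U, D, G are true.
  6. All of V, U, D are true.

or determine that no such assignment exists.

The formula is unsatisfiable.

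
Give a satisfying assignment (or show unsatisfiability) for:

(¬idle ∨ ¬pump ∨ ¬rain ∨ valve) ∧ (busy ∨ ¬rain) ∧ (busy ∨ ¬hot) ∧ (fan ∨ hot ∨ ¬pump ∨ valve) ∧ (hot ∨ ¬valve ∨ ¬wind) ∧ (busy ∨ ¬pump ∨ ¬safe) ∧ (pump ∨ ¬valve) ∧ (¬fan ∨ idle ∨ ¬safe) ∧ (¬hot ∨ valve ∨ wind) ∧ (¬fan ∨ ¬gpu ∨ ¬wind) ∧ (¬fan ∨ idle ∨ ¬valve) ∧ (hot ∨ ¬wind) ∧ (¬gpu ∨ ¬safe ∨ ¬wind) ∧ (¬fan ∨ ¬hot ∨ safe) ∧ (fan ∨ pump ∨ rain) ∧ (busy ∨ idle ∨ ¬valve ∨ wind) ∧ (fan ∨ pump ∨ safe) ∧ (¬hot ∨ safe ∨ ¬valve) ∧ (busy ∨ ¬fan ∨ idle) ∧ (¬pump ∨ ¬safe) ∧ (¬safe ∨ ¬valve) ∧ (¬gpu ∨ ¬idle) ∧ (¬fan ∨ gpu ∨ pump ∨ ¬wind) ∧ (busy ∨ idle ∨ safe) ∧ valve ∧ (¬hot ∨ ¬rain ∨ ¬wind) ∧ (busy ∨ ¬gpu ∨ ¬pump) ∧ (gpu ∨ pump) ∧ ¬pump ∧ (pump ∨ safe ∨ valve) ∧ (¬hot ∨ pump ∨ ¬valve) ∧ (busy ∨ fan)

Unsatisfiable

Case pump = True:
  Clause (¬pump) is falsified — contradiction.
Case pump = False:
  (pump ∨ ¬valve) forces valve = False.
  Clause (valve) is falsified — contradiction.
Both cases fail, so the formula is unsatisfiable.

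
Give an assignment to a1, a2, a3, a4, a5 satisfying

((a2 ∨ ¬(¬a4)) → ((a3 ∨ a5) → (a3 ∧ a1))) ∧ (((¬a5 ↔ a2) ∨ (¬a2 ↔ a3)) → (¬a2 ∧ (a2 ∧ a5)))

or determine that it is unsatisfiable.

a1 = True, a2 = True, a3 = True, a4 = True, a5 = True

  (a2 ∨ ¬(¬a4)) → ((a3 ∨ a5) → (a3 ∧ a1)) = True
    a2 ∨ ¬(¬a4) = True
      ¬(¬a4) = True
        ¬a4 = False
    (a3 ∨ a5) → (a3 ∧ a1) = True
      a3 ∨ a5 = True
      a3 ∧ a1 = True
  ((¬a5 ↔ a2) ∨ (¬a2 ↔ a3)) → (¬a2 ∧ (a2 ∧ a5)) = True
    (¬a5 ↔ a2) ∨ (¬a2 ↔ a3) = False
      ¬a5 ↔ a2 = False
        ¬a5 = False
      ¬a2 ↔ a3 = False
        ¬a2 = False
    ¬a2 ∧ (a2 ∧ a5) = False
      ¬a2 = False
      a2 ∧ a5 = True
Both conjuncts True, so the formula holds.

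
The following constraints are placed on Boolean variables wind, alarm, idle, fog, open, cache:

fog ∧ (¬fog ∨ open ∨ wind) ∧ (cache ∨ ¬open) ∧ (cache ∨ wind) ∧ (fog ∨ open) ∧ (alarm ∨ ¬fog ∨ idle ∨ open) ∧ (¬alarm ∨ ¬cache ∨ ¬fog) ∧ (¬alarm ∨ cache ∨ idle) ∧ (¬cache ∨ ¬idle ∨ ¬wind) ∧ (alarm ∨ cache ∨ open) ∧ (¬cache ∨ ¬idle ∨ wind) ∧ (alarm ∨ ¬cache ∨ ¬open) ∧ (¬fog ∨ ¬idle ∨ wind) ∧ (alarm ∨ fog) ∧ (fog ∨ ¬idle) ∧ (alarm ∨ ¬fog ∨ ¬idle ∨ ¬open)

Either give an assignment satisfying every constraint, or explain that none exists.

wind = True, alarm = True, idle = True, fog = True, open = False, cache = False

Unit clause (fog) forces fog = True.
Try wind = False:
  (¬fog ∨ open ∨ wind) forces open = True.
  (cache ∨ ¬open) forces cache = True.
  (¬alarm ∨ ¬cache ∨ ¬fog) forces alarm = False.
  clause (alarm ∨ ¬cache ∨ ¬open) is falsified — backtrack.
So wind = True.
Set alarm = True.
  then (¬alarm ∨ ¬cache ∨ ¬fog) forces cache = False.
  then (¬alarm ∨ cache ∨ idle) forces idle = True.
  then (cache ∨ ¬open) forces open = False.
All clauses satisfied.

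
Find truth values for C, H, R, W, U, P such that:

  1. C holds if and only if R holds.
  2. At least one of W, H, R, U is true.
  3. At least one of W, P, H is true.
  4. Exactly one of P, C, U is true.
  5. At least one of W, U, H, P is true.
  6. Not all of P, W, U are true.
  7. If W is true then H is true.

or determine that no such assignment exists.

C: True, H: True, R: True, W: False, U: False, P: False

  (1) C=T, R=T — same ✓
  (2) {W, H, R, U}: 2 true — at least one ✓
  (3) {W, P, H}: 1 true — at least one ✓
  (4) {P, C, U}: 1 true — exactly one ✓
  (5) {W, U, H, P}: 1 true — at least one ✓
  (6) {P, W, U}: 0/3 true — not all ✓
  (7) W=F ⇒ H: vacuous ✓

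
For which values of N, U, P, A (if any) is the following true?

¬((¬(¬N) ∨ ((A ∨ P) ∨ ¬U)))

N: False, U: True, P: False, A: False

  ¬((¬(¬N) ∨ ((A ∨ P) ∨ ¬U))) = True
    ¬(¬N) ∨ ((A ∨ P) ∨ ¬U) = False
      ¬(¬N) = False
        ¬N = True
      (A ∨ P) ∨ ¬U = False
        A ∨ P = False
        ¬U = False
The formula evaluates to True.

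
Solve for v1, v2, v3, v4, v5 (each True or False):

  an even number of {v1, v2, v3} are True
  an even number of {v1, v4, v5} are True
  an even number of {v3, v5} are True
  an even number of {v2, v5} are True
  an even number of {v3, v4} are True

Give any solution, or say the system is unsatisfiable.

v1=F, v2=F, v3=F, v4=F, v5=F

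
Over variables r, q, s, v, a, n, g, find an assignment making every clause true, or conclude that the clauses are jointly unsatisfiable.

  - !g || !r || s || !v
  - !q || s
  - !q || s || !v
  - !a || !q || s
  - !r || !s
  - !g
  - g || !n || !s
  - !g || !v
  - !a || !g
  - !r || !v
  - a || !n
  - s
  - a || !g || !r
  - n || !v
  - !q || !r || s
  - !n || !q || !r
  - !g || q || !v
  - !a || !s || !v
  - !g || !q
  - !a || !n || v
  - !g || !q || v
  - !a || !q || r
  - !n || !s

r = False, q = False, s = True, v = False, a = False, n = False, g = False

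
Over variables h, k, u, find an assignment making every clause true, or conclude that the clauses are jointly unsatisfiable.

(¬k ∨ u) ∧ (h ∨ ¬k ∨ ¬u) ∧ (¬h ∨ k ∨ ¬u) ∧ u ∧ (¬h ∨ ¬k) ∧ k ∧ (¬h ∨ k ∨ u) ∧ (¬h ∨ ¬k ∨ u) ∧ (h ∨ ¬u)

No satisfying assignment exists.

Case k = True:
  (¬k ∨ u) forces u = True.
  (h ∨ ¬k ∨ ¬u) forces h = True.
  Clause (¬h ∨ ¬k) is falsified — contradiction.
Case k = False:
  Clause (k) is falsified — contradiction.
Both cases fail, so the formula is unsatisfiable.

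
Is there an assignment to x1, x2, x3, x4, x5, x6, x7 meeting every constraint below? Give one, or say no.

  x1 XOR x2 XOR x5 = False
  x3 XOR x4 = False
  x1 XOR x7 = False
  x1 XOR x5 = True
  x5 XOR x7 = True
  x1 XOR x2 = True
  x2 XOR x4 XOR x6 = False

x1: False, x2: True, x3: True, x4: True, x5: True, x6: False, x7: False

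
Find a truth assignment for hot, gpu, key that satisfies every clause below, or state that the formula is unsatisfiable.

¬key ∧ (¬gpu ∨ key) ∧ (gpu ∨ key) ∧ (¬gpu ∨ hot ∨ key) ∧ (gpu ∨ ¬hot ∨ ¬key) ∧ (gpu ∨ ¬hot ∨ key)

Case key = True:
  Clause (¬key) is falsified — contradiction.
Case key = False:
  (¬gpu ∨ key) forces gpu = False.
  Clause (gpu ∨ key) is falsified — contradiction.
Both cases fail, so the formula is unsatisfiable.

The formula is unsatisfiable.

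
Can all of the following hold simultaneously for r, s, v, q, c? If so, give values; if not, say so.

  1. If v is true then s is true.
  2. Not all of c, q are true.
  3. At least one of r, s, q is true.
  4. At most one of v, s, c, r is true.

r = True; s = False; v = False; q = False; c = False

  (1) v=F ⇒ s: vacuous ✓
  (2) {c, q}: 0/2 true — not all ✓
  (3) {r, s, q}: 1 true — at least one ✓
  (4) {v, s, c, r}: 1 true — at most one ✓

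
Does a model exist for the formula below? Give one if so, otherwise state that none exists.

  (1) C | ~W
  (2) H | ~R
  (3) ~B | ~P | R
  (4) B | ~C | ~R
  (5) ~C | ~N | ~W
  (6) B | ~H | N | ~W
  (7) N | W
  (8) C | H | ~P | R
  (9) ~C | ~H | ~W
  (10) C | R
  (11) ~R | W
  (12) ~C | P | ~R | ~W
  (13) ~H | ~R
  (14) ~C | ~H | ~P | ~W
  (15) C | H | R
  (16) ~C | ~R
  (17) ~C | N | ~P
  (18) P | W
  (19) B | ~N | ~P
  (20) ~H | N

Set H = False.
  then (H | ~R) forces R = False.
  then (C | R) forces C = True.
Try N = True:
  (~C | ~N | ~W) forces W = False.
  (P | W) forces P = True.
  (~B | ~P | R) forces B = False.
  clause (B | ~N | ~P) is falsified — backtrack.
So N = False.
  then (N | W) forces W = True.
  then (~C | N | ~P) forces P = False.
Set B = True.
All clauses satisfied.

H: False; N: False; B: True; P: False; C: True; W: True; R: False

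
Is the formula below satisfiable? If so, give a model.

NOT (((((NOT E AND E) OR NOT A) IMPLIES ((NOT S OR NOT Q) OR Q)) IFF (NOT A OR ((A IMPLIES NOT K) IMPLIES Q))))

E=T, S=F, K=F, A=T, Q=F

  NOT (((((NOT E AND E) OR NOT A) IMPLIES ((NOT S OR NOT Q) OR Q)) IFF (NOT A OR ((A IMPLIES NOT K) IMPLIES Q)))) = True
    (((NOT E AND E) OR NOT A) IMPLIES ((NOT S OR NOT Q) OR Q)) IFF (NOT A OR ((A IMPLIES NOT K) IMPLIES Q)) = False
      ((NOT E AND E) OR NOT A) IMPLIES ((NOT S OR NOT Q) OR Q) = True
        (NOT E AND E) OR NOT A = False
          NOT E AND E = False
            NOT E = False
          NOT A = False
        (NOT S OR NOT Q) OR Q = True
          NOT S OR NOT Q = True
            NOT S = True
            NOT Q = True
      NOT A OR ((A IMPLIES NOT K) IMPLIES Q) = False
        NOT A = False
        (A IMPLIES NOT K) IMPLIES Q = False
          A IMPLIES NOT K = True
            NOT K = True
The formula evaluates to True.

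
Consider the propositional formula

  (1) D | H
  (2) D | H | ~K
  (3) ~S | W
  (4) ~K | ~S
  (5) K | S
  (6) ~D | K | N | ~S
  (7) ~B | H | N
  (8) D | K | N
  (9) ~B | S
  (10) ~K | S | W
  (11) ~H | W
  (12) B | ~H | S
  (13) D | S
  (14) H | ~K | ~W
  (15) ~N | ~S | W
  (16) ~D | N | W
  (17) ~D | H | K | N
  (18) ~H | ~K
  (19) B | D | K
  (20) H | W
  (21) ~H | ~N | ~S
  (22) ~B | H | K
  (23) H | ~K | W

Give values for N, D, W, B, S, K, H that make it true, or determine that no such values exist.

Set N = True.
Try D = False:
  (D | H) forces H = True.
  (~H | W) forces W = True.
  (D | S) forces S = True.
  clause (~H | ~N | ~S) is falsified — backtrack.
So D = True.
Try W = False:
  (~S | W) forces S = False.
  (K | S) forces K = True.
  clause (~K | S | W) is falsified — backtrack.
So W = True.
Try B = True:
  (~B | S) forces S = True.
  (~K | ~S) forces K = False.
  (~H | ~N | ~S) forces H = False.
  clause (~B | H | K) is falsified — backtrack.
So B = False.
Try S = False:
  (K | S) forces K = True.
  (B | ~H | S) forces H = False.
  clause (H | ~K | ~W) is falsified — backtrack.
So S = True.
  then (~K | ~S) forces K = False.
  then (~H | ~N | ~S) forces H = False.
All clauses satisfied.

N = True, D = True, W = True, B = False, S = True, K = False, H = False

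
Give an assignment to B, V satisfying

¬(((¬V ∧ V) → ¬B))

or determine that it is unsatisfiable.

Case V = True: the formula becomes ¬((False → ¬B)) = False.
Case V = False: the formula becomes ¬((False → ¬B)) = False.
Both cases fail — unsatisfiable.

No satisfying assignment exists.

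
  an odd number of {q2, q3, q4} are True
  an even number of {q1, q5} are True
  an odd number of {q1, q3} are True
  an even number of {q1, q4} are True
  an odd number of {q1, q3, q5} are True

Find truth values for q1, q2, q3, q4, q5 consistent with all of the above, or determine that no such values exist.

q1: False; q2: False; q3: True; q4: False; q5: False

{q2, q3, q4}: 1 true → odd ✓
{q1, q5}: 0 true → even ✓
{q1, q3}: 1 true → odd ✓
{q1, q4}: 0 true → even ✓
{q1, q3, q5}: 1 true → odd ✓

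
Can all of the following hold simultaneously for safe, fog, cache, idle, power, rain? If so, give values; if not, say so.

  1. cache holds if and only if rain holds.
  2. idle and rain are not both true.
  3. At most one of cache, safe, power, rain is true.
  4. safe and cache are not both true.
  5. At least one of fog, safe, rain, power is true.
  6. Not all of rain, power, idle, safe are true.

safe = False; fog = True; cache = False; idle = True; power = True; rain = False

  (1) cache=F, rain=F — same ✓
  (2) idle=T, rain=F — not both ✓
  (3) {cache, safe, power, rain}: 1 true — at most one ✓
  (4) safe=F, cache=F — not both ✓
  (5) {fog, safe, rain, power}: 2 true — at least one ✓
  (6) {rain, power, idle, safe}: 2/4 true — not all ✓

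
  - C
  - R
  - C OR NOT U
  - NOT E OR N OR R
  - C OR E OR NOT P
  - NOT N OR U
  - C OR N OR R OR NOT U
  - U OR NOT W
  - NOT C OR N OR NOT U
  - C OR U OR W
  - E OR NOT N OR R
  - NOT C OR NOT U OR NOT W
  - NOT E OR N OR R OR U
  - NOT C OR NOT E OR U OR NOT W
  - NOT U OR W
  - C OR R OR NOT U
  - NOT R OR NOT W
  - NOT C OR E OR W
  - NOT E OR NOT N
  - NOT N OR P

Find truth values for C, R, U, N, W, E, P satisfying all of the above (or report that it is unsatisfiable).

Unit clause (C) forces C = True.
Unit clause (R) forces R = True.
In (NOT R OR NOT W) only NOT W is left, so W = False.
In (NOT C OR E OR W) only E is left, so E = True.
In (NOT E OR NOT N) only NOT N is left, so N = False.
In (NOT C OR N OR NOT U) only NOT U is left, so U = False.
Set P = False.
All clauses satisfied.

C: True, R: True, U: False, N: False, W: False, E: True, P: False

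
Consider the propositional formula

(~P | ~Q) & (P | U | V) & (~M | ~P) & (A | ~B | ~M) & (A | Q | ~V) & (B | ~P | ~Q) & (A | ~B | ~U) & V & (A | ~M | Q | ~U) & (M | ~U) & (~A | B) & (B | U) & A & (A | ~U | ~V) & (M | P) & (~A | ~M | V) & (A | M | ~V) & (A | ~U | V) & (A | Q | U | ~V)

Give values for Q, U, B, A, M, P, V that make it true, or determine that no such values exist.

Q=F; U=F; B=T; A=T; M=F; P=T; V=T

Unit clause (V) forces V = True.
Unit clause (A) forces A = True.
In (~A | B) only B is left, so B = True.
Set Q = False.
Set U = False.
Set M = False.
  then (M | P) forces P = True.
All clauses satisfied.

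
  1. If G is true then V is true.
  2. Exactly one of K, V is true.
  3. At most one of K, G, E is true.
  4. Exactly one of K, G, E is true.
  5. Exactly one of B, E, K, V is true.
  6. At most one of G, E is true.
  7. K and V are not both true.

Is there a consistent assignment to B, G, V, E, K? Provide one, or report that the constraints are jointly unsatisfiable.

B=F; G=T; V=T; E=F; K=F

  (1) G=T ⇒ V: T ✓
  (2) {K, V}: 1 true — exactly one ✓
  (3) {K, G, E}: 1 true — at most one ✓
  (4) {K, G, E}: 1 true — exactly one ✓
  (5) {B, E, K, V}: 1 true — exactly one ✓
  (6) {G, E}: 1 true — at most one ✓
  (7) K=F, V=T — not both ✓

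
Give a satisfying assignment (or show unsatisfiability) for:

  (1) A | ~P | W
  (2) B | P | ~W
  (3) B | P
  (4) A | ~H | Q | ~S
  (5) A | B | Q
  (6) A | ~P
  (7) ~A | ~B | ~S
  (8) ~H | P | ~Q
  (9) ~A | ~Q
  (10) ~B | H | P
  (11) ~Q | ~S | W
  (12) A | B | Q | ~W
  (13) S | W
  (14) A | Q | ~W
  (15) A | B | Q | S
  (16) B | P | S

Set H = True.
Set B = False.
  then (B | P) forces P = True.
  then (A | ~P) forces A = True.
  then (~A | ~Q) forces Q = False.
Set S = True.
Set W = False.
All clauses satisfied.

H = True; B = False; A = True; S = True; W = False; P = True; Q = False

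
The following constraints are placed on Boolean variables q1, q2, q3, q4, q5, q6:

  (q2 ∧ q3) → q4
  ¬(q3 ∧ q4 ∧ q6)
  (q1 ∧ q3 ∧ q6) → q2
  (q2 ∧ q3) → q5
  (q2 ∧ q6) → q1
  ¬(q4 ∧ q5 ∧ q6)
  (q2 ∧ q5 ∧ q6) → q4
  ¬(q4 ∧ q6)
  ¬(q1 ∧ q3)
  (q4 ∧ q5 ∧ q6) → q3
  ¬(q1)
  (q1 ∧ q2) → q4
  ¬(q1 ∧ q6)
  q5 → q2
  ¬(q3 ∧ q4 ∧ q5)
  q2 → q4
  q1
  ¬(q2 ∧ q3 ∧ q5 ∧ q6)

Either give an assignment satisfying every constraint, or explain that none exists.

The formula is unsatisfiable.

Case q1 = True:
  Clause (¬q1) is falsified — contradiction.
Case q1 = False:
  Clause (q1) is falsified — contradiction.
Both cases fail, so the formula is unsatisfiable.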